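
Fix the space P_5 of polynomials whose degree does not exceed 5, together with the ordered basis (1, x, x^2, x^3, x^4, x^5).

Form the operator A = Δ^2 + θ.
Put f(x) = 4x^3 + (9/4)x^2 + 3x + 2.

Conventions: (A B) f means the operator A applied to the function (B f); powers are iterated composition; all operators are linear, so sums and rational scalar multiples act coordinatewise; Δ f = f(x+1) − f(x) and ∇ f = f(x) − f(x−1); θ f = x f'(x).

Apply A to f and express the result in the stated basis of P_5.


the image equals g(x) = 12x^3 + (9/2)x^2 + 27x + 57/2

Δ f = 12x^2 + (33/2)x + 37/4
Δ Δ f = 24x + 57/2
θ f = 12x^3 + (9/2)x^2 + 3x
(Δ^2 + θ) f = 12x^3 + (9/2)x^2 + 27x + 57/2


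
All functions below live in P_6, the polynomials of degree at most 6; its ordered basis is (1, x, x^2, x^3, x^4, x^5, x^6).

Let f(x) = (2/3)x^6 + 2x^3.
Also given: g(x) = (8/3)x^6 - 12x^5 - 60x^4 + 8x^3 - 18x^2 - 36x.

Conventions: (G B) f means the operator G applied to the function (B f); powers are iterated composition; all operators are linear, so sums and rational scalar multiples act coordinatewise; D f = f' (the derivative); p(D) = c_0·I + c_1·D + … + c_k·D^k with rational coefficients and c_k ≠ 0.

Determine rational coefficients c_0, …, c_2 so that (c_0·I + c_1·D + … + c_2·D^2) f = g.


p(D) = 4·I − 3·D − 3·D^2, i.e. c_0 = 4, c_1 = -3, c_2 = -3

D^0 f = (2/3)x^6 + 2x^3
D^1 f = 4x^5 + 6x^2
D^2 f = 20x^4 + 12x
matching coefficients of g against c_0 f + c_1 Df + … from the top degree down determines the c_i
solution: c_0 = 4, c_1 = -3, c_2 = -3


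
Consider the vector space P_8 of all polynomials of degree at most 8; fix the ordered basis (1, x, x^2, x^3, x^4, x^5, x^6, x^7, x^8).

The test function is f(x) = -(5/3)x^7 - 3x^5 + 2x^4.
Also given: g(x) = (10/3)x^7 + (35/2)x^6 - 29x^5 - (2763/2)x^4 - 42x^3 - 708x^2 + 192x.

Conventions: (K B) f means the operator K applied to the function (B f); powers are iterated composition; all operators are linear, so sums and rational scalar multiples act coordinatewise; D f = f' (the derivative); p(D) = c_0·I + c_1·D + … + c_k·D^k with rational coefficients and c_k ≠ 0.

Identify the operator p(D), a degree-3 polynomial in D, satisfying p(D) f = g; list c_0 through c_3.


D^0 f = -(5/3)x^7 - 3x^5 + 2x^4
D^1 f = -(35/3)x^6 - 15x^4 + 8x^3
D^2 f = -70x^5 - 60x^3 + 24x^2
D^3 f = -350x^4 - 180x^2 + 48x
matching coefficients of g against c_0 f + c_1 Df + … from the top degree down determines the c_i
solution: c_0 = -2, c_1 = -3/2, c_2 = 1/2, c_3 = 4

p(D) = -2·I − (3/2)·D + (1/2)·D^2 + 4·D^3, i.e. c_0 = -2, c_1 = -3/2, c_2 = 1/2, c_3 = 4


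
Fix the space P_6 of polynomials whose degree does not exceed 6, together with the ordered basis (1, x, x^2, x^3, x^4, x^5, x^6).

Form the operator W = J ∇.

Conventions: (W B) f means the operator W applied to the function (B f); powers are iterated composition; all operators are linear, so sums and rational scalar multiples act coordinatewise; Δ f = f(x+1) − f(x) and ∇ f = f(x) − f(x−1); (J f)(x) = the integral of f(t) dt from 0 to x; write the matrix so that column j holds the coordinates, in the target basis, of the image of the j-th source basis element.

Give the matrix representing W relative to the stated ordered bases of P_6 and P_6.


image of 1: 0
image of x: x
image of x^2: x^2 - x
image of x^3: x^3 - (3/2)x^2 + x
image of x^4: x^4 - 2x^3 + 2x^2 - x
image of x^5: x^5 - (5/2)x^4 + (10/3)x^3 - (5/2)x^2 + x
image of x^6: x^6 - 3x^5 + 5x^4 - 5x^3 + 3x^2 - x
each image's coordinates form column j of the matrix

the matrix is [[0, 0, 0, 0, 0, 0, 0]; [0, 1, -1, 1, -1, 1, -1]; [0, 0, 1, -3/2, 2, -5/2, 3]; [0, 0, 0, 1, -2, 10/3, -5]; [0, 0, 0, 0, 1, -5/2, 5]; [0, 0, 0, 0, 0, 1, -3]; [0, 0, 0, 0, 0, 0, 1]] (rows listed top to bottom)


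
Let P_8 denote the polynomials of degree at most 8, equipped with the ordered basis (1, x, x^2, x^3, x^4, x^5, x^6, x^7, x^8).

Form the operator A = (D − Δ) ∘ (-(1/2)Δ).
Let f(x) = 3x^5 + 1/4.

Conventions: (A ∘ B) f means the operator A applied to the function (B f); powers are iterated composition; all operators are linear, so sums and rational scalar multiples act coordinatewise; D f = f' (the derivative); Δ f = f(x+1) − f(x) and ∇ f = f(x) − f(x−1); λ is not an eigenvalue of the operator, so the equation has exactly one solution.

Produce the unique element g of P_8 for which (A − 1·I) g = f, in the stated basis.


g(x) = -3x^5 - 45x^2 - 75x - 151/4

write g with unknown coordinates in the stated basis and equate coefficients in (A − 1·I) g = f
solving from the highest basis element down gives g = -3x^5 - 45x^2 - 75x - 151/4
check: A g = -45x^2 - 75x - 75/2
so A g − 1·g = 3x^5 + 1/4 = f ✓


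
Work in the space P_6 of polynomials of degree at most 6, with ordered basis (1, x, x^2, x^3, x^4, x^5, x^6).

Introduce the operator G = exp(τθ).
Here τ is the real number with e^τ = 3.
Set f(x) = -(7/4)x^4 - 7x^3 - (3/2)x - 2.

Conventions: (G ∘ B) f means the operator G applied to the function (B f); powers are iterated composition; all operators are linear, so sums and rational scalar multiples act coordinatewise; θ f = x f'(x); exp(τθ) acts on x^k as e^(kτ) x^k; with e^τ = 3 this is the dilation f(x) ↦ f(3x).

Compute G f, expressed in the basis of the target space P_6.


exp(τθ) x^k = e^(kτ) x^k; with e^τ = 3 this sends x^k to 3^k x^k
x ↦ 3 x
x^3 ↦ 27 x^3
x^4 ↦ 81 x^4
applying this coordinatewise to f: exp(τθ) f = -(567/4)x^4 - 189x^3 - (9/2)x - 2

the result is g(x) = -(567/4)x^4 - 189x^3 - (9/2)x - 2


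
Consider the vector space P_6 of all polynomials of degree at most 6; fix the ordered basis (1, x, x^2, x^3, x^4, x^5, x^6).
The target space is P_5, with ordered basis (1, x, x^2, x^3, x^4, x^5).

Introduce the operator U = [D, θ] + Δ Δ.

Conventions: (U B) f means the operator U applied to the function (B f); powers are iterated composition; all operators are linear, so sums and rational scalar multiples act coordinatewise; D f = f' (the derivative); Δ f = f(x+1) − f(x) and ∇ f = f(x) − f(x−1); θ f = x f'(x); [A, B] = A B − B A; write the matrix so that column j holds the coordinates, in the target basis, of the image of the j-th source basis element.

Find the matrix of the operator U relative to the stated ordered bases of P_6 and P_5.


image of 1: 0
image of x: 1
image of x^2: 2x + 2
image of x^3: 3x^2 + 6x + 6
image of x^4: 4x^3 + 12x^2 + 24x + 14
image of x^5: 5x^4 + 20x^3 + 60x^2 + 70x + 30
image of x^6: 6x^5 + 30x^4 + 120x^3 + 210x^2 + 180x + 62
each image's coordinates form column j of the matrix

the matrix is [[0, 1, 2, 6, 14, 30, 62]; [0, 0, 2, 6, 24, 70, 180]; [0, 0, 0, 3, 12, 60, 210]; [0, 0, 0, 0, 4, 20, 120]; [0, 0, 0, 0, 0, 5, 30]; [0, 0, 0, 0, 0, 0, 6]] (rows listed top to bottom)


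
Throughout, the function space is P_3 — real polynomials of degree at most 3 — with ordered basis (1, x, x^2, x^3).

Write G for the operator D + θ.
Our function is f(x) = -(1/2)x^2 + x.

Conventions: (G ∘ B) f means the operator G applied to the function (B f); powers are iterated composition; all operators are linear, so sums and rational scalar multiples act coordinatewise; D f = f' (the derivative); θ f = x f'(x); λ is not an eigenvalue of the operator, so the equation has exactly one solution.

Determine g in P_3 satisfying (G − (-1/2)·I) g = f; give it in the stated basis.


g(x) = -(1/5)x^2 + (14/15)x - 28/15

write g with unknown coordinates in the stated basis and equate coefficients in (G − (-1/2)·I) g = f
solving from the highest basis element down gives g = -(1/5)x^2 + (14/15)x - 28/15
check: G g = -(2/5)x^2 + (8/15)x + 14/15
so G g − (-1/2)·g = -(1/2)x^2 + x = f ✓


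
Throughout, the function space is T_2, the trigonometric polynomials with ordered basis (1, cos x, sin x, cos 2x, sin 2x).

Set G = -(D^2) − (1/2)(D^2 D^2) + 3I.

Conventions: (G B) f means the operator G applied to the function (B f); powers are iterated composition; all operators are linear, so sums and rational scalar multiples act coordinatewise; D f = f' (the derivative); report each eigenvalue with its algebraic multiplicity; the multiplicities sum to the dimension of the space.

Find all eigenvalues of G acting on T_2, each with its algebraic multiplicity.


λ = -1 (multiplicity 2), λ = 3 (multiplicity 1), λ = 7/2 (multiplicity 2)

image of 1: 3
image of cos x: (7/2)cos x
image of sin x: (7/2)sin x
image of cos 2x: -cos 2x
image of sin 2x: -sin 2x
the matrix is diagonal; its diagonal is (3, 7/2, 7/2, -1, -1)
for a triangular matrix the eigenvalues are the diagonal entries, with algebraic multiplicity their repetition count


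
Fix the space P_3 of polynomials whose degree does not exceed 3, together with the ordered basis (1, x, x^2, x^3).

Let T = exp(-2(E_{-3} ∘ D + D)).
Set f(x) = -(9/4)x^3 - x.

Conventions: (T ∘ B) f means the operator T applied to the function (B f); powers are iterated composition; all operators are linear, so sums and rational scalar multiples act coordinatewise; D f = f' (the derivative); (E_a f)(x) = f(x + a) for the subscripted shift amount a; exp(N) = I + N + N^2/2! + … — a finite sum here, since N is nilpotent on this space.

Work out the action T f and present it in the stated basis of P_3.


g(x) = -(9/4)x^3 + 27x^2 - 190x + 1187/2

order-1 term: 27x^2 - 81x + 251/2
order-2 term: -108x + 324
order-3 term: 144
the series for exp(-2(E_{-3} ∘ D + D)) f terminates at order 3
exp(-2(E_{-3} ∘ D + D)) f = -(9/4)x^3 + 27x^2 - 190x + 1187/2


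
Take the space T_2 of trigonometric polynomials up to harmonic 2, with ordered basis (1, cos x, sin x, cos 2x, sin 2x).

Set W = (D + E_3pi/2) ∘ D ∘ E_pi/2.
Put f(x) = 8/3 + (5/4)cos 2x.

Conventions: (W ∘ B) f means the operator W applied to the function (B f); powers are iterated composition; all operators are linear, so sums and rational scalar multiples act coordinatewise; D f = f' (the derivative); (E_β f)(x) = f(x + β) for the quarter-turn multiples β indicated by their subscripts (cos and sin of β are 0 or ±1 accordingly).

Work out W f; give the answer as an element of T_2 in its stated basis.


E_pi/2 f = 8/3 - (5/4)cos 2x
D E_pi/2 f = (5/2)sin 2x
D (D ∘ E_pi/2) f = 5cos 2x
E_3pi/2 (D ∘ E_pi/2) f = -(5/2)sin 2x
(D + E_3pi/2) (D ∘ E_pi/2) f = 5cos 2x - (5/2)sin 2x

the image equals g(x) = 5cos 2x - (5/2)sin 2x


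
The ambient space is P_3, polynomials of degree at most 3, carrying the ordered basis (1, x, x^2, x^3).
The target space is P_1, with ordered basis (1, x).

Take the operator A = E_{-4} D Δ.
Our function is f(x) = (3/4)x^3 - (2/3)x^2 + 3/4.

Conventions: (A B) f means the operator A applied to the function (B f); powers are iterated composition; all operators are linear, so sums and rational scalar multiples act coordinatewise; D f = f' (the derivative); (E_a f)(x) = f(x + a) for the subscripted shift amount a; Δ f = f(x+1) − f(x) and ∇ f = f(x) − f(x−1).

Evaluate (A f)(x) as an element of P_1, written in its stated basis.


g(x) = (9/2)x - 205/12

Δ f = (9/4)x^2 + (11/12)x + 1/12
D Δ f = (9/2)x + 11/12
E_{-4} (D Δ) f = (9/2)x - 205/12


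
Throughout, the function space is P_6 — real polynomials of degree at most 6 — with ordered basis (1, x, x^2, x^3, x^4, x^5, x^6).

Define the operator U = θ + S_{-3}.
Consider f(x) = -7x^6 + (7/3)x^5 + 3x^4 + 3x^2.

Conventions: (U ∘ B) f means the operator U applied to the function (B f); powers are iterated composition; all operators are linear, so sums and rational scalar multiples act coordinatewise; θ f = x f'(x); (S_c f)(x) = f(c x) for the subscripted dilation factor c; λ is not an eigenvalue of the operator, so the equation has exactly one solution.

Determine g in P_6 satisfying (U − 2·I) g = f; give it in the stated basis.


write g with unknown coordinates in the stated basis and equate coefficients in (U − 2·I) g = f
solving from the highest basis element down gives g = -(7/733)x^6 - (7/720)x^5 + (3/83)x^4 + (1/3)x^2
check: U g = -(5145/733)x^6 + (833/360)x^5 + (255/83)x^4 + (11/3)x^2
so U g − 2·g = -7x^6 + (7/3)x^5 + 3x^4 + 3x^2 = f ✓

the image equals g(x) = -(7/733)x^6 - (7/720)x^5 + (3/83)x^4 + (1/3)x^2


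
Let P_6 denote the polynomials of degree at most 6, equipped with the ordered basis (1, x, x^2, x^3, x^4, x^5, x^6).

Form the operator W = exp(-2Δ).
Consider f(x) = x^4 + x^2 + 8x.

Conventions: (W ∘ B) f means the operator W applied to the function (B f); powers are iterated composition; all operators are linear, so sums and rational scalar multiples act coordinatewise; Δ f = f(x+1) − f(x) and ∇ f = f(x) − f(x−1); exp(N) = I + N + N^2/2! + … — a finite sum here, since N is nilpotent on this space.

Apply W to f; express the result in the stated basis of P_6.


g(x) = x^4 - 8x^3 + 13x^2 + 12x - 20

order-1 term: -8x^3 - 12x^2 - 12x - 20
order-2 term: 24x^2 + 48x + 32
order-3 term: -32x - 48
order-4 term: 16
the series for exp(-2Δ) f terminates at order 4
exp(-2Δ) f = x^4 - 8x^3 + 13x^2 + 12x - 20


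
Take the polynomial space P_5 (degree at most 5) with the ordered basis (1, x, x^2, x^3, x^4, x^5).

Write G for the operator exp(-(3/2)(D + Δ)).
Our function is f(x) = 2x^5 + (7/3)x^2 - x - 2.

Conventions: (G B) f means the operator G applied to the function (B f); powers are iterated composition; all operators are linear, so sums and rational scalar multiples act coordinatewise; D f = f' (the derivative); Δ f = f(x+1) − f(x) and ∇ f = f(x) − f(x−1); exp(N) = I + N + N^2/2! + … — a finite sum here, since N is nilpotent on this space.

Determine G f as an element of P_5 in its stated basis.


order-1 term: -30x^4 - 30x^3 - 30x^2 - 29x - 7/2
order-2 term: 180x^3 + 270x^2 + (495/2)x + 111
order-3 term: -540x^2 - 810x - 945/2
order-4 term: 810x + 810
order-5 term: -486
the series for exp(-(3/2)(D + Δ)) f terminates at order 5
exp(-(3/2)(D + Δ)) f = 2x^5 - 30x^4 + 150x^3 - (893/3)x^2 + (435/2)x - 43

the image equals g(x) = 2x^5 - 30x^4 + 150x^3 - (893/3)x^2 + (435/2)x - 43


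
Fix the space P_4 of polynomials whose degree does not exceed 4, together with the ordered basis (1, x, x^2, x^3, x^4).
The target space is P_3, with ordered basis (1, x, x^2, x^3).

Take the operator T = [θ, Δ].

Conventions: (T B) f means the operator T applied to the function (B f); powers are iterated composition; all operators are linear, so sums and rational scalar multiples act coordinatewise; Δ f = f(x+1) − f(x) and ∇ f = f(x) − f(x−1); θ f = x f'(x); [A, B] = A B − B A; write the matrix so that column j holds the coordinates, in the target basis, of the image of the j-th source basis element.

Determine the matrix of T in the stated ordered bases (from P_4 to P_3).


image of 1: 0
image of x: -1
image of x^2: -2x - 2
image of x^3: -3x^2 - 6x - 3
image of x^4: -4x^3 - 12x^2 - 12x - 4
each image's coordinates form column j of the matrix

the matrix is [[0, -1, -2, -3, -4]; [0, 0, -2, -6, -12]; [0, 0, 0, -3, -12]; [0, 0, 0, 0, -4]] (rows listed top to bottom)


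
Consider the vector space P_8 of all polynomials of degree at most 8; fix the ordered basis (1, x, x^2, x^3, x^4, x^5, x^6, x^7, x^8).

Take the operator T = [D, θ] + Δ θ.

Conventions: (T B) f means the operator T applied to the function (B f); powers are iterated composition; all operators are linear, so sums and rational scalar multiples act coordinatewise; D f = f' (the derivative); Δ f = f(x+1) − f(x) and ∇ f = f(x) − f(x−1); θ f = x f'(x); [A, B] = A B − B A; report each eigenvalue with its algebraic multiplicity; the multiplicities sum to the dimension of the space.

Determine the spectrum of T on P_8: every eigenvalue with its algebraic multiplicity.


image of 1: 0
image of x: 2
image of x^2: 6x + 2
image of x^3: 12x^2 + 9x + 3
image of x^4: 20x^3 + 24x^2 + 16x + 4
image of x^5: 30x^4 + 50x^3 + 50x^2 + 25x + 5
image of x^6: 42x^5 + 90x^4 + 120x^3 + 90x^2 + 36x + 6
image of x^7: 56x^6 + 147x^5 + 245x^4 + 245x^3 + 147x^2 + 49x + 7
image of x^8: 72x^7 + 224x^6 + 448x^5 + 560x^4 + 448x^3 + 224x^2 + 64x + 8
the matrix is upper triangular; its diagonal is (0, 0, 0, 0, 0, 0, 0, 0, 0)
for a triangular matrix the eigenvalues are the diagonal entries, with algebraic multiplicity their repetition count

λ = 0 (multiplicity 9)


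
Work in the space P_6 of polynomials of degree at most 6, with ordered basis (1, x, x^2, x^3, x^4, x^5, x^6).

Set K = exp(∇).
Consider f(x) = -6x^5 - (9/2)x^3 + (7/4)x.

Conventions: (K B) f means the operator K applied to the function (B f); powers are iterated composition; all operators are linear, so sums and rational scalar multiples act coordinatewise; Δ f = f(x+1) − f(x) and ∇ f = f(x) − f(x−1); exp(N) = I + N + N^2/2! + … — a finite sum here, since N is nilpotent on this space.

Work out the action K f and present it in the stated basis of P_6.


order-1 term: -30x^4 + 60x^3 - (147/2)x^2 + (87/2)x - 35/4
order-2 term: -60x^3 + 180x^2 - (447/2)x + 207/2
order-3 term: -60x^2 + 180x - 309/2
order-4 term: -30x + 60
order-5 term: -6
the series for exp(∇) f terminates at order 5
exp(∇) f = -6x^5 - 30x^4 - (9/2)x^3 + (93/2)x^2 - (113/4)x - 23/4

g(x) = -6x^5 - 30x^4 - (9/2)x^3 + (93/2)x^2 - (113/4)x - 23/4


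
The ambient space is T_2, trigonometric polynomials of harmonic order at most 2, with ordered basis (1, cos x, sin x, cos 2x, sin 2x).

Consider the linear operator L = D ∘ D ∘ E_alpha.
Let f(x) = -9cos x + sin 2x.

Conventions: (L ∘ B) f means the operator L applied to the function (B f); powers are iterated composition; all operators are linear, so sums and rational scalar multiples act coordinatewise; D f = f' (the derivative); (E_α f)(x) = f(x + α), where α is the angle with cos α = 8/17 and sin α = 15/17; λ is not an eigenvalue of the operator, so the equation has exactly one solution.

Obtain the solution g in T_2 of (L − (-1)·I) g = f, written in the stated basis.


write g with unknown coordinates in the stated basis and equate coefficients in (L − (-1)·I) g = f
solving from the highest basis element down gives g = -(9/2)cos x + (15/2)sin x + (320/2067)cos 2x + (311/2067)sin 2x
check: L g = -(9/2)cos x - (15/2)sin x - (320/2067)cos 2x + (1756/2067)sin 2x
so L g − (-1)·g = -9cos x + sin 2x = f ✓

g(x) = -(9/2)cos x + (15/2)sin x + (320/2067)cos 2x + (311/2067)sin 2x


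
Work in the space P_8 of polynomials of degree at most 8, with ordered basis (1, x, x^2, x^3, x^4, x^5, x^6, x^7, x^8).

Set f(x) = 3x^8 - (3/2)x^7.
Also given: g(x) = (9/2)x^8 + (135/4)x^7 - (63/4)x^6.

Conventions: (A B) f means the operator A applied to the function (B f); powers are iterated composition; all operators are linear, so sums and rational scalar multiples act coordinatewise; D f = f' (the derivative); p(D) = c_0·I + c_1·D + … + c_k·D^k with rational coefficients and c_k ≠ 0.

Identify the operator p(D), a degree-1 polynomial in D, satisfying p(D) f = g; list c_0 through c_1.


D^0 f = 3x^8 - (3/2)x^7
D^1 f = 24x^7 - (21/2)x^6
matching coefficients of g against c_0 f + c_1 Df + … from the top degree down determines the c_i
solution: c_0 = 3/2, c_1 = 3/2

c_0 = 3/2, c_1 = 3/2


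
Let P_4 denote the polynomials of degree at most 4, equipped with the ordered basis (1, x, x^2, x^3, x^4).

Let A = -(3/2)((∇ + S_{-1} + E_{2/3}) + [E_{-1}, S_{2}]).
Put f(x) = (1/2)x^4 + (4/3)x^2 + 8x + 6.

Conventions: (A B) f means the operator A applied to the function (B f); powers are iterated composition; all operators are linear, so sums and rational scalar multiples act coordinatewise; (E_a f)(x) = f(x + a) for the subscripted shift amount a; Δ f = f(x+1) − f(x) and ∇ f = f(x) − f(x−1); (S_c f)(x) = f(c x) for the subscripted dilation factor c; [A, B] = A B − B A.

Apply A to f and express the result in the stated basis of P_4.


∇ f = 2x^3 - 3x^2 + (14/3)x + 37/6
S_{-1} f = (1/2)x^4 + (4/3)x^2 - 8x + 6
E_{2/3} f = (1/2)x^4 + (4/3)x^3 + (8/3)x^2 + (280/27)x + 974/81
(∇ + S_{-1} + E_{2/3}) f = x^4 + (10/3)x^3 + x^2 + (190/27)x + 3919/162
S_{2} f = 8x^4 + (16/3)x^2 + 16x + 6
E_{-1} S_{2} f = 8x^4 - 32x^3 + (160/3)x^2 - (80/3)x + 10/3
E_{-1} f = (1/2)x^4 - 2x^3 + (13/3)x^2 + (10/3)x - 1/6
S_{2} E_{-1} f = 8x^4 - 16x^3 + (52/3)x^2 + (20/3)x - 1/6
[E_{-1}, S_{2}] f = -16x^3 + 36x^2 - (100/3)x + 7/2
((∇ + S_{-1} + E_{2/3}) + [E_{-1}, S_{2}]) f = x^4 - (38/3)x^3 + 37x^2 - (710/27)x + 2243/81
(-(3/2)((∇ + S_{-1} + E_{2/3}) + [E_{-1}, S_{2}])) f = -(3/2)x^4 + 19x^3 - (111/2)x^2 + (355/9)x - 2243/54

the image equals g(x) = -(3/2)x^4 + 19x^3 - (111/2)x^2 + (355/9)x - 2243/54


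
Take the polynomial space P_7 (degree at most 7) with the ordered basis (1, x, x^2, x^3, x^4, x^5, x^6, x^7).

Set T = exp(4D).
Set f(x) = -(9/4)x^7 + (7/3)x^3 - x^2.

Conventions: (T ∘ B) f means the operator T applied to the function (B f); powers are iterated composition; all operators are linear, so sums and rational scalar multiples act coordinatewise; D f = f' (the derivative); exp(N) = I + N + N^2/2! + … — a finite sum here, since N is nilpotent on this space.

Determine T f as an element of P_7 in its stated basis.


order-1 term: -63x^6 + 28x^2 - 8x
order-2 term: -756x^5 + 112x - 16
order-3 term: -5040x^4 + 448/3
order-4 term: -20160x^3
order-5 term: -48384x^2
order-6 term: -64512x
order-7 term: -36864
the series for exp(4D) f terminates at order 7
exp(4D) f = -(9/4)x^7 - 63x^6 - 756x^5 - 5040x^4 - (60473/3)x^3 - 48357x^2 - 64408x - 110192/3

g(x) = -(9/4)x^7 - 63x^6 - 756x^5 - 5040x^4 - (60473/3)x^3 - 48357x^2 - 64408x - 110192/3


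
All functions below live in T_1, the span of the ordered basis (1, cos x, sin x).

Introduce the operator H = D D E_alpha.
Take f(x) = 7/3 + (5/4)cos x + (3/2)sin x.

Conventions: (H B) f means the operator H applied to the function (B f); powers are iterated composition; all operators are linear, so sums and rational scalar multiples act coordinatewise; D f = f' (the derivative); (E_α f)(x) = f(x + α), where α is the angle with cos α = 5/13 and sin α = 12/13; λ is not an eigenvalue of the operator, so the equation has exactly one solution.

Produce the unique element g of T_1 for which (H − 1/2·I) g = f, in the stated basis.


write g with unknown coordinates in the stated basis and equate coefficients in (H − 1/2·I) g = f
solving from the highest basis element down gives g = -14/3 + (29/170)cos x - (129/85)sin x
check: H g = (227/170)cos x + (63/85)sin x
so H g − 1/2·g = 7/3 + (5/4)cos x + (3/2)sin x = f ✓

g(x) = -14/3 + (29/170)cos x - (129/85)sin x


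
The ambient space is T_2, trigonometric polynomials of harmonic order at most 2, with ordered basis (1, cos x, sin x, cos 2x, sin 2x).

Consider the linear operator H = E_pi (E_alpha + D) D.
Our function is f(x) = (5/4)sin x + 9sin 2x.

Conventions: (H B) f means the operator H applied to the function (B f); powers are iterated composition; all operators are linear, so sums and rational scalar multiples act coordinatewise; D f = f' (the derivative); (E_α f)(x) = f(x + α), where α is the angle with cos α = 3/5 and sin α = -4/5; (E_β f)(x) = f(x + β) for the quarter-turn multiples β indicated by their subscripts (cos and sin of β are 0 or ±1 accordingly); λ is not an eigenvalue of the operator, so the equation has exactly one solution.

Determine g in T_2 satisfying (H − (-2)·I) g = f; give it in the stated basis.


the result is g(x) = (15/104)cos x + (55/104)sin x + (63/4)cos 2x - (9/4)sin 2x

write g with unknown coordinates in the stated basis and equate coefficients in (H − (-2)·I) g = f
solving from the highest basis element down gives g = (15/104)cos x + (55/104)sin x + (63/4)cos 2x - (9/4)sin 2x
check: H g = -(15/52)cos x + (5/26)sin x - (63/2)cos 2x + (27/2)sin 2x
so H g − (-2)·g = (5/4)sin x + 9sin 2x = f ✓


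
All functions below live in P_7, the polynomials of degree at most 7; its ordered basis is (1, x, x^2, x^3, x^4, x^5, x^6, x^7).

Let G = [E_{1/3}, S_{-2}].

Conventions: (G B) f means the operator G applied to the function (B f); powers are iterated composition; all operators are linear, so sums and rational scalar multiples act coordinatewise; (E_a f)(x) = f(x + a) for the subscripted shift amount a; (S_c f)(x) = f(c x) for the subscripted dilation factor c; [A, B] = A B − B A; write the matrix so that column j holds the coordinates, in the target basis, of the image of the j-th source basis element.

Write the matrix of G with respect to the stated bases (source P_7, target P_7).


image of 1: 0
image of x: -1
image of x^2: 4x + 1/3
image of x^3: -12x^2 - 2x - 1/3
image of x^4: 32x^3 + 8x^2 + (8/3)x + 5/27
image of x^5: -80x^4 - (80/3)x^3 - (40/3)x^2 - (50/27)x - 11/81
image of x^6: 192x^5 + 80x^4 + (160/3)x^3 + (100/9)x^2 + (44/27)x + 7/81
image of x^7: -448x^6 - 224x^5 - (560/3)x^4 - (1400/27)x^3 - (308/27)x^2 - (98/81)x - 43/729
each image's coordinates form column j of the matrix

the matrix is [[0, -1, 1/3, -1/3, 5/27, -11/81, 7/81, -43/729]; [0, 0, 4, -2, 8/3, -50/27, 44/27, -98/81]; [0, 0, 0, -12, 8, -40/3, 100/9, -308/27]; [0, 0, 0, 0, 32, -80/3, 160/3, -1400/27]; [0, 0, 0, 0, 0, -80, 80, -560/3]; [0, 0, 0, 0, 0, 0, 192, -224]; [0, 0, 0, 0, 0, 0, 0, -448]; [0, 0, 0, 0, 0, 0, 0, 0]] (rows listed top to bottom)


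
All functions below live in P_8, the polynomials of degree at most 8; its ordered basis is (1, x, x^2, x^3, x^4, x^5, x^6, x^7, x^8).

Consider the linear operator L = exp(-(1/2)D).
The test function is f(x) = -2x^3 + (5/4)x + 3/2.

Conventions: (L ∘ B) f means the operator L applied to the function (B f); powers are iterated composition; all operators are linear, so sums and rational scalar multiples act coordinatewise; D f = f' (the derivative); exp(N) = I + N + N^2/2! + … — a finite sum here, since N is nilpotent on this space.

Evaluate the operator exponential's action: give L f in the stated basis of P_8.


the image equals g(x) = -2x^3 + 3x^2 - (1/4)x + 9/8

order-1 term: 3x^2 - 5/8
order-2 term: -(3/2)x
order-3 term: 1/4
the series for exp(-(1/2)D) f terminates at order 3
exp(-(1/2)D) f = -2x^3 + 3x^2 - (1/4)x + 9/8


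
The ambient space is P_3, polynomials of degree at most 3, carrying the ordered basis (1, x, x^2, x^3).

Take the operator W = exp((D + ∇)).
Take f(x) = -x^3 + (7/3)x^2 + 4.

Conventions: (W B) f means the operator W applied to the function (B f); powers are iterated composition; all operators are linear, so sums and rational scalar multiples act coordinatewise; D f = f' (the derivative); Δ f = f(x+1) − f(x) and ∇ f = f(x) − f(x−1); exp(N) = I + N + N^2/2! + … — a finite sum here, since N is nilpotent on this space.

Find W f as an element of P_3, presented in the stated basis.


g(x) = -x^3 - (11/3)x^2 + (1/3)x + 8

order-1 term: -6x^2 + (37/3)x - 10/3
order-2 term: -12x + 46/3
order-3 term: -8
the series for exp((D + ∇)) f terminates at order 3
exp((D + ∇)) f = -x^3 - (11/3)x^2 + (1/3)x + 8


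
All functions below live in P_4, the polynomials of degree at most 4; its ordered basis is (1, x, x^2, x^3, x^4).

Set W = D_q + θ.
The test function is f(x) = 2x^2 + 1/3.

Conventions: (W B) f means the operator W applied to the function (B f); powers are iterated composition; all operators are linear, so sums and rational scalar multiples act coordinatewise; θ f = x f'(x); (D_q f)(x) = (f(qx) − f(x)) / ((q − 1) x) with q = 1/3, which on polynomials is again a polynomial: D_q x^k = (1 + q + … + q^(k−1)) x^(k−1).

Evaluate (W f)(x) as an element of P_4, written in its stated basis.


the image equals g(x) = 4x^2 + (8/3)x

D_q f = (8/3)x
θ f = 4x^2
(D_q + θ) f = 4x^2 + (8/3)x


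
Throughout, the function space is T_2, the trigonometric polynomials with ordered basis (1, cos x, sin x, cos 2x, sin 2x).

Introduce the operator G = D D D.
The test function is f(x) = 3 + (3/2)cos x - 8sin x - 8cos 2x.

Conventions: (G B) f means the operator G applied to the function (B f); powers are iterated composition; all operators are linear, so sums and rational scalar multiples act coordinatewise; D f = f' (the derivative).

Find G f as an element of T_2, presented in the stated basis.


the result is g(x) = 8cos x + (3/2)sin x - 64sin 2x

D f = -8cos x - (3/2)sin x + 16sin 2x
D D f = -(3/2)cos x + 8sin x + 32cos 2x
D D D f = 8cos x + (3/2)sin x - 64sin 2x


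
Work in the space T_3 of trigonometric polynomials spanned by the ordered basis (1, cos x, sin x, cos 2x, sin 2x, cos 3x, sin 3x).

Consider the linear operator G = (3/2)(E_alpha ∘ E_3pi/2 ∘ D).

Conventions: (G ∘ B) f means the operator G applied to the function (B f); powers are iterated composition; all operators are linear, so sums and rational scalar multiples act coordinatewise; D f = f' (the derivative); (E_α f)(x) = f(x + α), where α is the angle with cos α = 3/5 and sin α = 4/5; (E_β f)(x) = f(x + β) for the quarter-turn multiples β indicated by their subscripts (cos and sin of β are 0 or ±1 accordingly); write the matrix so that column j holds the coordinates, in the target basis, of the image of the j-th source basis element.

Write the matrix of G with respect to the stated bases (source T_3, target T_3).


the matrix is [[0, 0, 0, 0, 0, 0, 0]; [0, 9/10, 6/5, 0, 0, 0, 0]; [0, -6/5, 9/10, 0, 0, 0, 0]; [0, 0, 0, 72/25, 21/25, 0, 0]; [0, 0, 0, -21/25, 72/25, 0, 0]; [0, 0, 0, 0, 0, 1053/250, -198/125]; [0, 0, 0, 0, 0, 198/125, 1053/250]] (rows listed top to bottom)

image of 1: 0
image of cos x: (9/10)cos x - (6/5)sin x
image of sin x: (6/5)cos x + (9/10)sin x
image of cos 2x: (72/25)cos 2x - (21/25)sin 2x
image of sin 2x: (21/25)cos 2x + (72/25)sin 2x
image of cos 3x: (1053/250)cos 3x + (198/125)sin 3x
image of sin 3x: -(198/125)cos 3x + (1053/250)sin 3x
each image's coordinates form column j of the matrix


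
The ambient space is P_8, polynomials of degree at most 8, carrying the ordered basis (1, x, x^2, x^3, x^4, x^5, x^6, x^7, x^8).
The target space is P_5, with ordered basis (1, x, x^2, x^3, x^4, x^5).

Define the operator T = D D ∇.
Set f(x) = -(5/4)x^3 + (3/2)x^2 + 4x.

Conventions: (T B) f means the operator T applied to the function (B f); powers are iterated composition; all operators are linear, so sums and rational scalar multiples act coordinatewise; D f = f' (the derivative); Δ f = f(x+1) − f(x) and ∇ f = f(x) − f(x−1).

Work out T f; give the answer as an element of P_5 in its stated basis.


the image equals g(x) = -15/2

∇ f = -(15/4)x^2 + (27/4)x + 5/4
D ∇ f = -(15/2)x + 27/4
D D ∇ f = -15/2


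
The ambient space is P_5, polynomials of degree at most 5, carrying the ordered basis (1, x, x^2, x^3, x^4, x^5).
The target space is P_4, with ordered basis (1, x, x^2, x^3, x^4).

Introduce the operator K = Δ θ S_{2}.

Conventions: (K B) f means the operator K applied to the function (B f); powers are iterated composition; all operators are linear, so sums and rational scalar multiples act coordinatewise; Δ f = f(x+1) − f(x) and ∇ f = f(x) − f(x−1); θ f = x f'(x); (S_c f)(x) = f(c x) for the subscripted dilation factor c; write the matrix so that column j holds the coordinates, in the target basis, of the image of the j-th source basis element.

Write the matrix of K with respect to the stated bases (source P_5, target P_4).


the matrix is [[0, 2, 8, 24, 64, 160]; [0, 0, 16, 72, 256, 800]; [0, 0, 0, 72, 384, 1600]; [0, 0, 0, 0, 256, 1600]; [0, 0, 0, 0, 0, 800]] (rows listed top to bottom)

image of 1: 0
image of x: 2
image of x^2: 16x + 8
image of x^3: 72x^2 + 72x + 24
image of x^4: 256x^3 + 384x^2 + 256x + 64
image of x^5: 800x^4 + 1600x^3 + 1600x^2 + 800x + 160
each image's coordinates form column j of the matrix


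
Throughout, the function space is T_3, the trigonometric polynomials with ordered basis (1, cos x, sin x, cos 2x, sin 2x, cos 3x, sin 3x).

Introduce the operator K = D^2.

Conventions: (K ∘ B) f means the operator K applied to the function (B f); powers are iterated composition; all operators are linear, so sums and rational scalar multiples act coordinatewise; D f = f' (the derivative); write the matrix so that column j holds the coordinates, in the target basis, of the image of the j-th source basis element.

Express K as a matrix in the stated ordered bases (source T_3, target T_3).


the matrix is [[0, 0, 0, 0, 0, 0, 0]; [0, -1, 0, 0, 0, 0, 0]; [0, 0, -1, 0, 0, 0, 0]; [0, 0, 0, -4, 0, 0, 0]; [0, 0, 0, 0, -4, 0, 0]; [0, 0, 0, 0, 0, -9, 0]; [0, 0, 0, 0, 0, 0, -9]] (rows listed top to bottom)

image of 1: 0
image of cos x: -cos x
image of sin x: -sin x
image of cos 2x: -4cos 2x
image of sin 2x: -4sin 2x
image of cos 3x: -9cos 3x
image of sin 3x: -9sin 3x
each image's coordinates form column j of the matrix


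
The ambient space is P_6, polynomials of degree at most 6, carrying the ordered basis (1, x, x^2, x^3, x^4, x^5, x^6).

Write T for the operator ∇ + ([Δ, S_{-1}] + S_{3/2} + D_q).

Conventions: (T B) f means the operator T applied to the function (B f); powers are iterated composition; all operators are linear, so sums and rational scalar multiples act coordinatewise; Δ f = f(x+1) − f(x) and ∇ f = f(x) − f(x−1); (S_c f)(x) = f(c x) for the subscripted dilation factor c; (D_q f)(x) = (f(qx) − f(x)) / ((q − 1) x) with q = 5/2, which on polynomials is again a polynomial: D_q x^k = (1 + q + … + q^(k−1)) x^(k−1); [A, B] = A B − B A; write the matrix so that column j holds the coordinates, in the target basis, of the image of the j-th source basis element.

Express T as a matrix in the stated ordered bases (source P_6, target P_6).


the matrix is [[1, 0, -1, -1, -1, -1, -1]; [0, 3/2, 19/2, -3, 12, -5, 18]; [0, 0, 9/4, 27/4, -6, -10, -15]; [0, 0, 0, 27/8, 299/8, -10, 60]; [0, 0, 0, 0, 81/16, 951/16, -15]; [0, 0, 0, 0, 0, 243/32, 5763/32]; [0, 0, 0, 0, 0, 0, 729/64]] (rows listed top to bottom)

image of 1: 1
image of x: (3/2)x
image of x^2: (9/4)x^2 + (19/2)x - 1
image of x^3: (27/8)x^3 + (27/4)x^2 - 3x - 1
image of x^4: (81/16)x^4 + (299/8)x^3 - 6x^2 + 12x - 1
image of x^5: (243/32)x^5 + (951/16)x^4 - 10x^3 - 10x^2 - 5x - 1
image of x^6: (729/64)x^6 + (5763/32)x^5 - 15x^4 + 60x^3 - 15x^2 + 18x - 1
each image's coordinates form column j of the matrix


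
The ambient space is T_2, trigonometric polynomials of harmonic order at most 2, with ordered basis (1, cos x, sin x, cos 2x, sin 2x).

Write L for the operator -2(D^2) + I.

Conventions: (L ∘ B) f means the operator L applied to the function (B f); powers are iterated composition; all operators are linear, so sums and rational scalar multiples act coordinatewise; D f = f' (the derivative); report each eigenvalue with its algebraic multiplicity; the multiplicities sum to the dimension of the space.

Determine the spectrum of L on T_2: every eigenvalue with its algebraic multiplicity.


image of 1: 1
image of cos x: 3cos x
image of sin x: 3sin x
image of cos 2x: 9cos 2x
image of sin 2x: 9sin 2x
the matrix is diagonal; its diagonal is (1, 3, 3, 9, 9)
for a triangular matrix the eigenvalues are the diagonal entries, with algebraic multiplicity their repetition count

λ = 1 (multiplicity 1), λ = 3 (multiplicity 2), λ = 9 (multiplicity 2)


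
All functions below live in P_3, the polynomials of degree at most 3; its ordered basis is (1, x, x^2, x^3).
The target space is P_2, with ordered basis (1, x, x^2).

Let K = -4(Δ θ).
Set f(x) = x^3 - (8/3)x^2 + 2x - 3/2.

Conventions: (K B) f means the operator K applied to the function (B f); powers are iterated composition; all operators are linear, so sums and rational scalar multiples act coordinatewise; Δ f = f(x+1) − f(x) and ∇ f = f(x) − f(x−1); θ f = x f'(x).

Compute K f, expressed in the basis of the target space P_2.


θ f = 3x^3 - (16/3)x^2 + 2x
Δ θ f = 9x^2 - (5/3)x - 1/3
(-4(Δ θ)) f = -36x^2 + (20/3)x + 4/3

g(x) = -36x^2 + (20/3)x + 4/3


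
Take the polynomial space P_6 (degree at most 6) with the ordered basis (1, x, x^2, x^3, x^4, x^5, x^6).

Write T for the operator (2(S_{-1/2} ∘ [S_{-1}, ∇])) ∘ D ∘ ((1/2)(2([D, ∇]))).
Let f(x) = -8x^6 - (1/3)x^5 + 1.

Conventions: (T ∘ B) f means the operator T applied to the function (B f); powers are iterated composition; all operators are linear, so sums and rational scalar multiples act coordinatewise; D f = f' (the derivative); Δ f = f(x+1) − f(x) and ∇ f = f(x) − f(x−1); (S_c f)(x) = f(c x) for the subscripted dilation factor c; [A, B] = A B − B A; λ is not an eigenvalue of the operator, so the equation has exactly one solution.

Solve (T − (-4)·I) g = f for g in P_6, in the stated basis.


write g with unknown coordinates in the stated basis and equate coefficients in (T − (-4)·I) g = f
solving from the highest basis element down gives g = -2x^6 - (1/12)x^5 + 1/4
check: T g = 0
so T g − (-4)·g = -8x^6 - (1/3)x^5 + 1 = f ✓

the image equals g(x) = -2x^6 - (1/12)x^5 + 1/4


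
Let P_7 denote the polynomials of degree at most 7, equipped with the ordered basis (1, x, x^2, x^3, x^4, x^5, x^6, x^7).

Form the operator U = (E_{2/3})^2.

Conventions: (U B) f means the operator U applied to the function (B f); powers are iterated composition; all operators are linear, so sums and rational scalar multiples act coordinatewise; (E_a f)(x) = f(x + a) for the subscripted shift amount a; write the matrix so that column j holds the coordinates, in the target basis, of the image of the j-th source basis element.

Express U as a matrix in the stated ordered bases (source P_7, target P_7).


image of 1: 1
image of x: x + 4/3
image of x^2: x^2 + (8/3)x + 16/9
image of x^3: x^3 + 4x^2 + (16/3)x + 64/27
image of x^4: x^4 + (16/3)x^3 + (32/3)x^2 + (256/27)x + 256/81
image of x^5: x^5 + (20/3)x^4 + (160/9)x^3 + (640/27)x^2 + (1280/81)x + 1024/243
image of x^6: x^6 + 8x^5 + (80/3)x^4 + (1280/27)x^3 + (1280/27)x^2 + (2048/81)x + 4096/729
image of x^7: x^7 + (28/3)x^6 + (112/3)x^5 + (2240/27)x^4 + (8960/81)x^3 + (7168/81)x^2 + (28672/729)x + 16384/2187
each image's coordinates form column j of the matrix

the matrix is [[1, 4/3, 16/9, 64/27, 256/81, 1024/243, 4096/729, 16384/2187]; [0, 1, 8/3, 16/3, 256/27, 1280/81, 2048/81, 28672/729]; [0, 0, 1, 4, 32/3, 640/27, 1280/27, 7168/81]; [0, 0, 0, 1, 16/3, 160/9, 1280/27, 8960/81]; [0, 0, 0, 0, 1, 20/3, 80/3, 2240/27]; [0, 0, 0, 0, 0, 1, 8, 112/3]; [0, 0, 0, 0, 0, 0, 1, 28/3]; [0, 0, 0, 0, 0, 0, 0, 1]] (rows listed top to bottom)


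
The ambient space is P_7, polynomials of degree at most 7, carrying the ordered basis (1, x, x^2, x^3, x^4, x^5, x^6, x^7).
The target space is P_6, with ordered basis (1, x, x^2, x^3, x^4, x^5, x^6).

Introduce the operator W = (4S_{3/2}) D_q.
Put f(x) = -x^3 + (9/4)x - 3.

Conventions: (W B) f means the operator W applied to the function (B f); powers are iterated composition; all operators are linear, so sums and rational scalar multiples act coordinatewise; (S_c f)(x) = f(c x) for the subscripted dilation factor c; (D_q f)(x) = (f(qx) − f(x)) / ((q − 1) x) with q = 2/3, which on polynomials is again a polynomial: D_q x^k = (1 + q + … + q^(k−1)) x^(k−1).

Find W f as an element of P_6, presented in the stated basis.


the image equals g(x) = -19x^2 + 9

D_q f = -(19/9)x^2 + 9/4
S_{3/2} D_q f = -(19/4)x^2 + 9/4
(4S_{3/2}) D_q f = -19x^2 + 9


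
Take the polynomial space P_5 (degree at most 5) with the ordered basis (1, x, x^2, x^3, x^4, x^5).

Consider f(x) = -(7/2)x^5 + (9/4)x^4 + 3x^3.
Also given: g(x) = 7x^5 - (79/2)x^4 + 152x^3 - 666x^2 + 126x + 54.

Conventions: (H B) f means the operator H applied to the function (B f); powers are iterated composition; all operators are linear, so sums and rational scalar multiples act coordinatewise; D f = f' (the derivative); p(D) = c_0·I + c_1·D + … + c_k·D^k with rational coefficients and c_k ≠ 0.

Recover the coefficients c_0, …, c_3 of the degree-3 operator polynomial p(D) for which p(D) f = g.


D^0 f = -(7/2)x^5 + (9/4)x^4 + 3x^3
D^1 f = -(35/2)x^4 + 9x^3 + 9x^2
D^2 f = -70x^3 + 27x^2 + 18x
D^3 f = -210x^2 + 54x + 18
matching coefficients of g against c_0 f + c_1 Df + … from the top degree down determines the c_i
solution: c_0 = -2, c_1 = 2, c_2 = -2, c_3 = 3

p(D) = -2·I + 2·D − 2·D^2 + 3·D^3, i.e. c_0 = -2, c_1 = 2, c_2 = -2, c_3 = 3


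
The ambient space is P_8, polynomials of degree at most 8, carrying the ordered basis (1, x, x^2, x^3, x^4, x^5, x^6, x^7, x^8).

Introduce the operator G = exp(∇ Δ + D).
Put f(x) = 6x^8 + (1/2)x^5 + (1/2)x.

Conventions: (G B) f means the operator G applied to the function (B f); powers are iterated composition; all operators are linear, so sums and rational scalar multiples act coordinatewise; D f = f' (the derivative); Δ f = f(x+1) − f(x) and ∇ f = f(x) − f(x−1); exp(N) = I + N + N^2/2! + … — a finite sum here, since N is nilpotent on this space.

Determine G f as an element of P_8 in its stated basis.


the result is g(x) = 6x^8 + 48x^7 + 504x^6 + (4705/2)x^5 + (22685/2)x^4 + 30591x^3 + 71099x^2 + 86804x + 58528

order-1 term: 48x^7 + 336x^6 + (1685/2)x^4 + 10x^3 + 336x^2 + 5x + 25/2
order-2 term: 168x^6 + 2016x^5 + 5040x^4 + 3365x^3 + 10110x^2 + 702x + 1517
order-3 term: 336x^5 + 5040x^4 + 20160x^3 + 25205x^2 + 20190x + 10446
order-4 term: 420x^4 + 6720x^3 + 30240x^2 + (87365/2)x + 20170
order-5 term: 336x^3 + 5040x^2 + 20160x + 42001/2
order-6 term: 168x^2 + 2016x + 5040
order-7 term: 48x + 336
order-8 term: 6
the series for exp(∇ Δ + D) f terminates at order 8
exp(∇ Δ + D) f = 6x^8 + 48x^7 + 504x^6 + (4705/2)x^5 + (22685/2)x^4 + 30591x^3 + 71099x^2 + 86804x + 58528
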